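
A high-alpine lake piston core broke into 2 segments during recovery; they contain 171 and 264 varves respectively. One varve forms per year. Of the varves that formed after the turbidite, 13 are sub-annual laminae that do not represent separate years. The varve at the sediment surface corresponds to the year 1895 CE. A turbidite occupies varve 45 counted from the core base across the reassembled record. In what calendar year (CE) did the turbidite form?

Total varves = 171 + 264 = 435.
Between varve 45 and the sediment surface there are 435 − 45 = 390 varves.
Removing the 13 false varves leaves 390 − 13 = 377 true varves beyond the turbidite.
The varve at the sediment surface is 1895 CE, so the turbidite dates to 1895 − 377 = 1518 CE.

1518 CE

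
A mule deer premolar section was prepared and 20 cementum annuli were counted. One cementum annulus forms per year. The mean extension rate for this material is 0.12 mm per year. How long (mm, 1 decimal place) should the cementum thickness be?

The record spans 20 years at 0.12 mm per year.
20 years at 0.12 mm/year gives 0.12 × 20 = 2.4 mm.

2.4 mm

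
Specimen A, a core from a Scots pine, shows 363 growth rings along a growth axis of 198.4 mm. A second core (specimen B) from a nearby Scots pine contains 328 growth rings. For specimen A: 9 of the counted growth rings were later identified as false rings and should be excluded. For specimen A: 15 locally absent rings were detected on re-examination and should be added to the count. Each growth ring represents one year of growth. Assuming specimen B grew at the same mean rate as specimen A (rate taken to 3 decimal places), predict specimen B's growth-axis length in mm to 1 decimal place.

Specimen A: adjusted count: 363 − 9 + 15 = 369 growth rings.
A: Mean rate = 198.4 mm / 369 years ≈ 0.538 mm per year.
Length of B = 0.538 × 328 = 176.5 mm.

176.5 mm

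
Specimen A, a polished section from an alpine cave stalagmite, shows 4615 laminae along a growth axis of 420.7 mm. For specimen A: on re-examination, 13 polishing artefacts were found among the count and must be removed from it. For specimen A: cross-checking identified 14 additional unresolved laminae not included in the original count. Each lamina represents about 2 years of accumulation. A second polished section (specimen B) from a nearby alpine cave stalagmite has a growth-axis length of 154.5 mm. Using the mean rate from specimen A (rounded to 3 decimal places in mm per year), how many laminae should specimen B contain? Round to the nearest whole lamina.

1679 laminae

Specimen A: adjusted count: 4615 − 13 + 14 = 4616 laminae.
Specimen A: 4616 laminae at 2 years each span 4616 × 2 = 9232 years.
A: 420.7 mm over 9232 years gives 420.7 / 9232 ≈ 0.046 mm per year.
Specimen B: 154.5 mm / 0.046 mm per year = 3358.70 years; at 2 years per lamina that is 3358.70 / 2 ≈ 1679 laminae.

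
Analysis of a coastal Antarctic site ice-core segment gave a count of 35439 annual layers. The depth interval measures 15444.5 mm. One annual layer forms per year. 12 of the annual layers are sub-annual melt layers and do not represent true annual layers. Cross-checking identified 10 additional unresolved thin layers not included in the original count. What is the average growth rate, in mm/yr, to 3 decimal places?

0.436 mm/yr

True annual layer count = 35439 − 12 + 10 = 35437.
Extension rate ≈ 15444.5 / 35437 = 0.436 mm/yr.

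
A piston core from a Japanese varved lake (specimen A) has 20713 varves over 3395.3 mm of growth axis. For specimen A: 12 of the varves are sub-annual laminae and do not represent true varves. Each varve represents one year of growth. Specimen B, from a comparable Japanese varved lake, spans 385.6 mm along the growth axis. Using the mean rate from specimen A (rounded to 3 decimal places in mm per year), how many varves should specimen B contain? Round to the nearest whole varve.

2351 varves

Specimen A: true varve count = 20713 − 12 = 20701.
A: Extension rate ≈ 3395.3 / 20701 = 0.164 mm/year.
For B, 385.6 / 0.164 = 2351.22 years ≈ 2351 varves.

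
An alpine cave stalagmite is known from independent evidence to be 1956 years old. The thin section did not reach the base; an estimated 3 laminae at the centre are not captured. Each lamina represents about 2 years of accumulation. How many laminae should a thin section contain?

At 2 years per lamina, 1956 / 2 = 978 laminae are expected.
Subtracting the 3 laminae not captured gives 978 − 3 = 975 laminae in the record.

975 laminae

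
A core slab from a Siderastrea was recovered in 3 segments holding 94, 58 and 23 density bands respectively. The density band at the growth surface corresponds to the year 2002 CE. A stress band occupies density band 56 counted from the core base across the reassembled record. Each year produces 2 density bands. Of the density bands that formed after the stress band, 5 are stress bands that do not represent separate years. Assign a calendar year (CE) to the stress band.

Total density bands = 94 + 58 + 23 = 175.
Between density band 56 and the growth surface there are 175 − 56 = 119 density bands.
119 − 5 false = 114 true density bands after the stress band.
Dividing by 2 density bands per year: 114 / 2 = 57 years.
The density band at the growth surface is 2002 CE, so the stress band dates to 2002 − 57 = 1945 CE.

1945 CE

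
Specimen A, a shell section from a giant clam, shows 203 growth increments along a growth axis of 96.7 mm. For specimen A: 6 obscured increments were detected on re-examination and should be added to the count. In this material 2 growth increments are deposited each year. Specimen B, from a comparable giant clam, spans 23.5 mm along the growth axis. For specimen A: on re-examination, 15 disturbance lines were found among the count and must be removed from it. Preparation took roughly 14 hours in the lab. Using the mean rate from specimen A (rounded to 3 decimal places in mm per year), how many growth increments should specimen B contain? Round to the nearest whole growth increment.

Specimen A: true growth increment count = 203 − 15 + 6 = 194.
Specimen A: with 2 growth increments per year, 194 / 2 = 97 years.
A: Mean rate = 96.7 mm / 97 years ≈ 0.997 mm/year.
Specimen B: 23.5 mm / 0.997 mm per year = 23.57 years; at 2 growth increments per year that is 23.57 × 2 ≈ 47 growth increments.

47 growth increments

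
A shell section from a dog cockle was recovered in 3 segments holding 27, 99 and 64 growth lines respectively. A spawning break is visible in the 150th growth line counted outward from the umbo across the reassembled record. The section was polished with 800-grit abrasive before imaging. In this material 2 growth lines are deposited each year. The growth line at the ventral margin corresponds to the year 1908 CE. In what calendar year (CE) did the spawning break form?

Total growth lines = 27 + 99 + 64 = 190.
The spawning break sits at growth line 150 from the umbo, so 190 − 150 = 40 growth lines formed after it.
40 growth lines at 2 per year is 40 / 2 = 20 years.
Counting back 20 years from 1908 CE places the spawning break in 1908 − 20 = 1888 CE.

1888 CE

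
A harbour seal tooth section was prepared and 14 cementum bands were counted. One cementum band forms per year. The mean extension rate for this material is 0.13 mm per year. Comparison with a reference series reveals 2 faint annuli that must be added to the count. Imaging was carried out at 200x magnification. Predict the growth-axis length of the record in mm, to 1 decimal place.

After corrections the count is 14 + 2 = 16 cementum bands.
Predicted length = 0.13 mm/year × 16 years = 2.1 mm.

2.1 mm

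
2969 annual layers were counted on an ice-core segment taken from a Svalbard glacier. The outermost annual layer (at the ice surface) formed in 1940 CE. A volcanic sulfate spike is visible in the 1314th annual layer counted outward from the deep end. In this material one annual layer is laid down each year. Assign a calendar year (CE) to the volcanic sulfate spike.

The volcanic sulfate spike sits at annual layer 1314 from the deep end, so 2969 − 1314 = 1655 annual layers formed after it.
The annual layer at the ice surface is 1940 CE, so the volcanic sulfate spike dates to 1940 − 1655 = 285 CE.

285 CE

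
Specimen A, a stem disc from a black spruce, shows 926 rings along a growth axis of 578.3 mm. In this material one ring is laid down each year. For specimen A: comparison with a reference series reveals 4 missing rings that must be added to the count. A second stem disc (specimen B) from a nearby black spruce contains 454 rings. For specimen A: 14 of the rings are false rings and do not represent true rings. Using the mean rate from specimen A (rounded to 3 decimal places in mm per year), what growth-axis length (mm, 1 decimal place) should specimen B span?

286.5 mm

Specimen A: adjusted count: 926 − 14 + 4 = 916 rings.
A: 578.3 mm over 916 years gives 578.3 / 916 ≈ 0.631 mm per year.
Length of B = 0.631 × 454 = 286.5 mm.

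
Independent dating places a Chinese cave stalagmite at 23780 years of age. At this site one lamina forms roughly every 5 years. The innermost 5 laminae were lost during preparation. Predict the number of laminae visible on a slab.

At 5 years per lamina, 23780 / 5 = 4756 laminae are expected.
Subtracting the 5 laminae not captured gives 4756 − 5 = 4751 laminae in the record.

4751 laminae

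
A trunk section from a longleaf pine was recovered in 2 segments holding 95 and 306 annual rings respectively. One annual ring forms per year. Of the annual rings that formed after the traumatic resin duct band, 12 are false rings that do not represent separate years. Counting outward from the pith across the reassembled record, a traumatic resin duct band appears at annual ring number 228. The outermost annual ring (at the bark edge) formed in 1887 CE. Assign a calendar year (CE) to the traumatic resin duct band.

1726 CE

Total annual rings = 95 + 306 = 401.
Between annual ring 228 and the bark edge there are 401 − 228 = 173 annual rings.
Removing the 12 false annual rings leaves 173 − 12 = 161 true annual rings beyond the traumatic resin duct band.
The annual ring at the bark edge is 1887 CE, so the traumatic resin duct band dates to 1887 − 161 = 1726 CE.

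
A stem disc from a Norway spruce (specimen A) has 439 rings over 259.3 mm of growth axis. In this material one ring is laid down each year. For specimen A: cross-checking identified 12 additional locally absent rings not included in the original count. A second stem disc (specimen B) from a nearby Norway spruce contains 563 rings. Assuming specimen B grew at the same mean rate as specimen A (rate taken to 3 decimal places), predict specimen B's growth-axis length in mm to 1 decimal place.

Specimen A: true ring count = 439 + 12 = 451.
A: Mean rate = 259.3 mm / 451 years ≈ 0.575 mm per year.
Length of B = 0.575 × 563 = 323.7 mm.

323.7 mm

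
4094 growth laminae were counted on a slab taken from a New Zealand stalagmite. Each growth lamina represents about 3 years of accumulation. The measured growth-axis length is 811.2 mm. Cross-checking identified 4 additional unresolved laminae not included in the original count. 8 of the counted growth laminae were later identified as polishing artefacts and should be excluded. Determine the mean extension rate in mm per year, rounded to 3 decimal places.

Adjusted count: 4094 − 8 + 4 = 4090 growth laminae.
Multiplying by 3 years per growth lamina: 4090 × 3 = 12270 years.
811.2 mm over 12270 years gives 811.2 / 12270 ≈ 0.066 mm per year.

0.066 mm per year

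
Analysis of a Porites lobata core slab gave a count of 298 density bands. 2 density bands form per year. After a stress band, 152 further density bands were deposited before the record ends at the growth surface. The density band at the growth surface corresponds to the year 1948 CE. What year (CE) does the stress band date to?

There are 152 density bands younger than the stress band.
Dividing by 2 density bands per year: 152 / 2 = 76 years.
The density band at the growth surface is 1948 CE, so the stress band dates to 1948 − 76 = 1872 CE.

1872 CE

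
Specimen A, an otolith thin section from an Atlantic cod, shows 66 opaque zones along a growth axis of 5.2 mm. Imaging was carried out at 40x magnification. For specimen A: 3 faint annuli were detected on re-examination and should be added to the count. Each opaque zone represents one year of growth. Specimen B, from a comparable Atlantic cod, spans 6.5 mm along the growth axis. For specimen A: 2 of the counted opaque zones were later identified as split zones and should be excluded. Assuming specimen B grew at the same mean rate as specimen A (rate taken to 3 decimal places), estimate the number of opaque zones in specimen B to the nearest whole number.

Specimen A: correcting the raw count gives 66 − 2 + 3 = 67 true opaque zones.
A: 5.2 mm over 67 years gives 5.2 / 67 ≈ 0.078 mm/yr.
Specimen B: 6.5 mm / 0.078 mm per year = 83.33 years ≈ 83 opaque zones.

83 opaque zones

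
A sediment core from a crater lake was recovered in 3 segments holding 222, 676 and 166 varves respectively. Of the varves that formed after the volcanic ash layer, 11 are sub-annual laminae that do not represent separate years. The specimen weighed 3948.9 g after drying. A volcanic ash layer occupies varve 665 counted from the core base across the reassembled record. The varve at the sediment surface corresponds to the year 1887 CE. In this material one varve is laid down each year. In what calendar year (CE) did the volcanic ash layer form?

Total varves = 222 + 676 + 166 = 1064.
Between varve 665 and the sediment surface there are 1064 − 665 = 399 varves.
399 − 11 false = 388 true varves after the volcanic ash layer.
Counting back 388 years from 1887 CE places the volcanic ash layer in 1887 − 388 = 1499 CE.

1499 CE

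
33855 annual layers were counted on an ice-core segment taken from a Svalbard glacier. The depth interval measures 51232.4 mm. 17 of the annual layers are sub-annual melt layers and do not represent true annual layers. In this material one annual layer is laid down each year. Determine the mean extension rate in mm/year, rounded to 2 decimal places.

Correcting the raw count gives 33855 − 17 = 33838 true annual layers.
Extension rate ≈ 51232.4 / 33838 = 1.51 mm/year.

1.51 mm/year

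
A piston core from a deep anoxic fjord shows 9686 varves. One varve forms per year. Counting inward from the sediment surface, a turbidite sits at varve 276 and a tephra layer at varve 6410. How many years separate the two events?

6134 yr

Separation: 6410 − 276 = 6134 varves.
At one varve per year, 6134 years elapsed between them.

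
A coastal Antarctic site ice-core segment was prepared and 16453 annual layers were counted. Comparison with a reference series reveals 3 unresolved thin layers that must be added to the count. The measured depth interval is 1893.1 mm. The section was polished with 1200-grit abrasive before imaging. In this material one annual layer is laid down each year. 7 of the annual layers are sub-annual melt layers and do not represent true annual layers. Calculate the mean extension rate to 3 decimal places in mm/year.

After corrections the count is 16453 − 7 + 3 = 16449 annual layers.
Extension rate ≈ 1893.1 / 16449 = 0.115 mm/year.

0.115 mm/year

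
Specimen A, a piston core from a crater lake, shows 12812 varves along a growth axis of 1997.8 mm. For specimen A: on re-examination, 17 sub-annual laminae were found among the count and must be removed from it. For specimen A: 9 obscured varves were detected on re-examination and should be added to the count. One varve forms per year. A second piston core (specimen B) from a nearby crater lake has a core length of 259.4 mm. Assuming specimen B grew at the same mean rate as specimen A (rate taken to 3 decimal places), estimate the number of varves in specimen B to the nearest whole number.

1663 varves

Specimen A: correcting the raw count gives 12812 − 17 + 9 = 12804 true varves.
A: 1997.8 mm over 12804 years gives 1997.8 / 12804 ≈ 0.156 mm/year.
For B, 259.4 / 0.156 = 1662.82 years ≈ 1663 varves.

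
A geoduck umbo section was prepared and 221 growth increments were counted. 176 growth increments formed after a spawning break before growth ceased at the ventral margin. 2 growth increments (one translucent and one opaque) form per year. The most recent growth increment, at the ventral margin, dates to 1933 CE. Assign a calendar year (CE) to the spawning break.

1845 CE

176 growth increments formed after the spawning break.
176 growth increments at 2 per year is 176 / 2 = 88 years.
Counting back 88 years from 1933 CE places the spawning break in 1933 − 88 = 1845 CE.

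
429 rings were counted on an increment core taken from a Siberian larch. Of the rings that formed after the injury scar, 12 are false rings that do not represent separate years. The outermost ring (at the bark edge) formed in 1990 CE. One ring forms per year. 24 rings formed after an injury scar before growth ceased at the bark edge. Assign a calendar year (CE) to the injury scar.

1978 CE

24 rings post-date the injury scar.
Removing the 12 false rings leaves 24 − 12 = 12 true rings beyond the injury scar.
Counting back 12 years from 1990 CE places the injury scar in 1990 − 12 = 1978 CE.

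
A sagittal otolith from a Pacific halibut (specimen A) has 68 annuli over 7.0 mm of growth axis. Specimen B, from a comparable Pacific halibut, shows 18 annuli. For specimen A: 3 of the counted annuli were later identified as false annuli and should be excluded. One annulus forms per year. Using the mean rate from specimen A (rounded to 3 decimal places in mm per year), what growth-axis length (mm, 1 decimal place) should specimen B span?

1.9 mm

Specimen A: adjusted count: 68 − 3 = 65 annuli.
A: Mean rate = 7.0 mm / 65 years ≈ 0.108 mm/year.
For B, 0.108 mm/year × 18 years = 1.9 mm.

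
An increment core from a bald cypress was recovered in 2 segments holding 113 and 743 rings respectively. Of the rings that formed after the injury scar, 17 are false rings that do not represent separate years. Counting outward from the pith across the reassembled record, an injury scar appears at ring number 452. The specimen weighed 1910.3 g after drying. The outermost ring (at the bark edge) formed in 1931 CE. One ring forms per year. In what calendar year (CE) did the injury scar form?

Total rings = 113 + 743 = 856.
856 − 452 = 404 rings lie beyond the injury scar toward the bark edge.
Excluding 17 false rings: 404 − 17 = 387.
The ring at the bark edge is 1931 CE, so the injury scar dates to 1931 − 387 = 1544 CE.

1544 CE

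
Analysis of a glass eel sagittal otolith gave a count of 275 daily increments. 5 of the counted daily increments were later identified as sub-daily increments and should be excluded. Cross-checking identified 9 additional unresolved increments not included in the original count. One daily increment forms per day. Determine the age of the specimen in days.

True daily increment count = 275 − 5 + 9 = 279.
With a one-to-one daily increment periodicity this is 279 days.

279 days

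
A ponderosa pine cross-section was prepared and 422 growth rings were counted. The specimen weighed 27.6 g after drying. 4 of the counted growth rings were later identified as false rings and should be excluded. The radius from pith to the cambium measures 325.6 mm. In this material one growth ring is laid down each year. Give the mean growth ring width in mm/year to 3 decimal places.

Adjusted count: 422 − 4 = 418 growth rings.
Extension rate ≈ 325.6 / 418 = 0.779 mm/year.

0.779 mm/year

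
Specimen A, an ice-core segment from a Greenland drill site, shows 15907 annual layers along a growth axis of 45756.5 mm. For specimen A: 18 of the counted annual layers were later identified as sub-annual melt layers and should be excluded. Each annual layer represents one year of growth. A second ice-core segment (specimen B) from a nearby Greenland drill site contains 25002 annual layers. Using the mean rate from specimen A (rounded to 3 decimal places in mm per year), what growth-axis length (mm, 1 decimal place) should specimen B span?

72005.8 mm

Specimen A: correcting the raw count gives 15907 − 18 = 15889 true annual layers.
A: Extension rate ≈ 45756.5 / 15889 = 2.880 mm/year.
For B, 2.880 mm/year × 25002 years = 72005.8 mm.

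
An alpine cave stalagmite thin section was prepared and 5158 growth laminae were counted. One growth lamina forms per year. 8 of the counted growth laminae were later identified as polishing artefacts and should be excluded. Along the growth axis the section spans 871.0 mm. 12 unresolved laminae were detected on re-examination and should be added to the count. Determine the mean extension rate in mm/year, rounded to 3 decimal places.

0.169 mm/year

True growth lamina count = 5158 − 8 + 12 = 5162.
Extension rate ≈ 871.0 / 5162 = 0.169 mm/year.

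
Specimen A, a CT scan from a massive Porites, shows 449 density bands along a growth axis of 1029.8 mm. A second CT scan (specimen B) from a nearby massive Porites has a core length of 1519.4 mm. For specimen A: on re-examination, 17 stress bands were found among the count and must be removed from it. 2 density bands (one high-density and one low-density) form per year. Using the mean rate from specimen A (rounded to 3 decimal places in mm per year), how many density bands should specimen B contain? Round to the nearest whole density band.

637 density bands

Specimen A: adjusted count: 449 − 17 = 432 density bands.
Specimen A: 432 density bands at 2 per year is 432 / 2 = 216 years.
A: Extension rate ≈ 1029.8 / 216 = 4.768 mm/yr.
For B, 1519.4 / 4.768 = 318.67 years; at 2 density bands per year that is 318.67 × 2 ≈ 637 density bands.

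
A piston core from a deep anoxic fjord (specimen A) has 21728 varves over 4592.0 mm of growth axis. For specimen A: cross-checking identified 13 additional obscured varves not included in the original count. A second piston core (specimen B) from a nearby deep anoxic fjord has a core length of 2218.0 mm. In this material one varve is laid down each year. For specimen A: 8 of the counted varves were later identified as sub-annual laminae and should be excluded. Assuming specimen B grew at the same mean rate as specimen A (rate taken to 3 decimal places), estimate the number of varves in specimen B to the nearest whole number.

Specimen A: after corrections the count is 21728 − 8 + 13 = 21733 varves.
A: Mean rate = 4592.0 mm / 21733 years ≈ 0.211 mm/year.
For B, 2218.0 / 0.211 = 10511.85 years ≈ 10512 varves.

10512 varves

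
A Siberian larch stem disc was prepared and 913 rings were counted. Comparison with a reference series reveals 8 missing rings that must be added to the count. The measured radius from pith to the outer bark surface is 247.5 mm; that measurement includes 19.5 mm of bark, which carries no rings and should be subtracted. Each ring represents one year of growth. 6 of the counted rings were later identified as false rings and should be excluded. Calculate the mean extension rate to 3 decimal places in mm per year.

Correcting the raw count gives 913 − 6 + 8 = 915 true rings.
The growth record spans 247.5 − 19.5 = 228.0 mm.
Extension rate ≈ 228.0 / 915 = 0.249 mm per year.

0.249 mm per year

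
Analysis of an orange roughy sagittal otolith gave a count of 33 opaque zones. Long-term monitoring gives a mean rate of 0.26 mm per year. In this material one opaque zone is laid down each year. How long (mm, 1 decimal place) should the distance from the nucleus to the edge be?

8.6 mm

The record spans 33 years at 0.26 mm per year.
33 years at 0.26 mm/year gives 0.26 × 33 = 8.6 mm.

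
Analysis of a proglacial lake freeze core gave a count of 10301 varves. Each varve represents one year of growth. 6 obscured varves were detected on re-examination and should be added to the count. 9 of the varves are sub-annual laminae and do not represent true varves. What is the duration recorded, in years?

10298 yr

Adjusted count: 10301 − 9 + 6 = 10298 varves.
With a one-to-one varve periodicity this is 10298 years.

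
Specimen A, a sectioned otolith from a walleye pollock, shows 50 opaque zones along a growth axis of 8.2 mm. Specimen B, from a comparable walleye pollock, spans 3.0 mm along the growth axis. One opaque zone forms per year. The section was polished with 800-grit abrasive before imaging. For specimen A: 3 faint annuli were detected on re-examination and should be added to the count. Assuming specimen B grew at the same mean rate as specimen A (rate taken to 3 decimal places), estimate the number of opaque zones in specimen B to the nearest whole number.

19 opaque zones

Specimen A: after corrections the count is 50 + 3 = 53 opaque zones.
A: 8.2 mm over 53 years gives 8.2 / 53 ≈ 0.155 mm/yr.
B spans 3.0 / 0.155 = 19.35 years ≈ 19 opaque zones.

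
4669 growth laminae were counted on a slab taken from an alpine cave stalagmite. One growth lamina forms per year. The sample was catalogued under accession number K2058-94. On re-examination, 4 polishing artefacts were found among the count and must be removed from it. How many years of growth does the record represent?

4665 yr

Correcting the raw count gives 4669 − 4 = 4665 true growth laminae.
At one growth lamina per year, that is 4665 years.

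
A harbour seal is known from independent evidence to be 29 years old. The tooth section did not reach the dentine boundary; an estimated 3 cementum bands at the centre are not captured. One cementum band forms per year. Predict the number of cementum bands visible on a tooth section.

26 cementum bands

At one cementum band per year, 29 years correspond to 29 cementum bands.
29 − 3 missed = 26 cementum bands expected in the prepared section.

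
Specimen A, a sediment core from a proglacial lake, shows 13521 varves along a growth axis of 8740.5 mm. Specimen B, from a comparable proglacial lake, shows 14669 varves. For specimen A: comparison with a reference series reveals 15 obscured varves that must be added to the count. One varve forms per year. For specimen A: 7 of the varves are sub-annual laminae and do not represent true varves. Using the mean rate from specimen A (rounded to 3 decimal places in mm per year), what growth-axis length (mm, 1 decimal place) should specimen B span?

Specimen A: true varve count = 13521 − 7 + 15 = 13529.
A: 8740.5 mm over 13529 years gives 8740.5 / 13529 ≈ 0.646 mm/yr.
For B, 0.646 mm/year × 14669 years = 9476.2 mm.

9476.2 mm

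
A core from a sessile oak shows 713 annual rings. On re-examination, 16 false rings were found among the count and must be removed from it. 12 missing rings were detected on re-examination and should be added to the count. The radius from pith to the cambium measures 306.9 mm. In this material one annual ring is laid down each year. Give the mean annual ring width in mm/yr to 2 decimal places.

0.43 mm/yr

Adjusted count: 713 − 16 + 12 = 709 annual rings.
306.9 mm over 709 years gives 306.9 / 709 ≈ 0.43 mm/yr.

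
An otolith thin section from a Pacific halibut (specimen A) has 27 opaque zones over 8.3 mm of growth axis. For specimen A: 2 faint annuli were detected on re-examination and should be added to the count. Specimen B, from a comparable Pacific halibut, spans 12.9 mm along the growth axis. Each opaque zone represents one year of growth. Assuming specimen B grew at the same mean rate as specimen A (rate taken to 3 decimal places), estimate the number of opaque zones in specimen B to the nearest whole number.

45 opaque zones

Specimen A: true opaque zone count = 27 + 2 = 29.
A: 8.3 mm over 29 years gives 8.3 / 29 ≈ 0.286 mm per year.
Specimen B: 12.9 mm / 0.286 mm per year = 45.10 years ≈ 45 opaque zones.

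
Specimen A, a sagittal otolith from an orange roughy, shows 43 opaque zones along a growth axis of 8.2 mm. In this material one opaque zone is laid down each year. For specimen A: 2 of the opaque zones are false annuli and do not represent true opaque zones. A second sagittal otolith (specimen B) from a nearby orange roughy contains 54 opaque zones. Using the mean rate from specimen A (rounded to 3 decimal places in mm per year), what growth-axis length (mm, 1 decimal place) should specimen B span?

10.8 mm

Specimen A: adjusted count: 43 − 2 = 41 opaque zones.
A: Mean rate = 8.2 mm / 41 years ≈ 0.200 mm/yr.
B's length ≈ 0.200 × 54 = 10.8 mm.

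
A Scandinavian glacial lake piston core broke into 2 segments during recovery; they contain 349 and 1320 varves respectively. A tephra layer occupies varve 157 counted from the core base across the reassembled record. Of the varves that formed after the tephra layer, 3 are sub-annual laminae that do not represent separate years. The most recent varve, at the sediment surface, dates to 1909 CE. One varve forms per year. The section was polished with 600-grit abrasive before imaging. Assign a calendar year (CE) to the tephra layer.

400 CE

Total varves = 349 + 1320 = 1669.
The tephra layer sits at varve 157 from the core base, so 1669 − 157 = 1512 varves formed after it.
Excluding 3 false varves: 1512 − 3 = 1509.
Counting back 1509 years from 1909 CE places the tephra layer in 1909 − 1509 = 400 CE.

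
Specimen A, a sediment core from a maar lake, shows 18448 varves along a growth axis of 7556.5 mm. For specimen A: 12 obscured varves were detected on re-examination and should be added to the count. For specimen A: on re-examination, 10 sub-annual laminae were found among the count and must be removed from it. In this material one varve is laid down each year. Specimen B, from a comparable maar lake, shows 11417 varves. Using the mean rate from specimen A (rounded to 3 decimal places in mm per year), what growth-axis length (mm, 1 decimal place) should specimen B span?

4681.0 mm

Specimen A: after corrections the count is 18448 − 10 + 12 = 18450 varves.
A: 7556.5 mm over 18450 years gives 7556.5 / 18450 ≈ 0.410 mm per year.
For B, 0.410 mm/year × 11417 years = 4681.0 mm.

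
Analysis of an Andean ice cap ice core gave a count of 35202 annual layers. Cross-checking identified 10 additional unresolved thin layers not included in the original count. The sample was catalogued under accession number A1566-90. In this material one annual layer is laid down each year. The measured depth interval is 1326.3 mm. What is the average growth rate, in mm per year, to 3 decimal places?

0.038 mm per year

After corrections the count is 35202 + 10 = 35212 annual layers.
Mean rate = 1326.3 mm / 35212 years ≈ 0.038 mm per year.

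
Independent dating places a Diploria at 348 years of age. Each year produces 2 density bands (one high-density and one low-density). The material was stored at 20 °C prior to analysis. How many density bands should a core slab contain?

696 density bands

348 years at 2 density bands per year gives 348 × 2 = 696 density bands.
So 696 density bands should be present.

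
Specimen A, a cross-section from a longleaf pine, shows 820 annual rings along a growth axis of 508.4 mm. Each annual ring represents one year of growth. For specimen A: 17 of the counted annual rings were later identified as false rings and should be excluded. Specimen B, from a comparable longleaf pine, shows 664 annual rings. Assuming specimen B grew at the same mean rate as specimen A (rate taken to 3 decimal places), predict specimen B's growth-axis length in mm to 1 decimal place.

420.3 mm

Specimen A: adjusted count: 820 − 17 = 803 annual rings.
A: Extension rate ≈ 508.4 / 803 = 0.633 mm/year.
Length of B = 0.633 × 664 = 420.3 mm.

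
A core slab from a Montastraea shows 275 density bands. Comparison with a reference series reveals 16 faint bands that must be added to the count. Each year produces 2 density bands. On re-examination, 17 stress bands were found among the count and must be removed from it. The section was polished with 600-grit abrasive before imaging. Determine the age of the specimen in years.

137 years

After corrections the count is 275 − 17 + 16 = 274 density bands.
With 2 density bands per year, 274 / 2 = 137 years.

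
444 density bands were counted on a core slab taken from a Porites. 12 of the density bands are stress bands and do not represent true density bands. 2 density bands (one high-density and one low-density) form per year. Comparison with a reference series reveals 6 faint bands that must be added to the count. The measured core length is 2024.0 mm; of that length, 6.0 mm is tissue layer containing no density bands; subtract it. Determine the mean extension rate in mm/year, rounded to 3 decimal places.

True density band count = 444 − 12 + 6 = 438.
Dividing by 2 density bands per year: 438 / 2 = 219 years.
Net length = 2024.0 − 6.0 = 2018.0 mm.
2018.0 mm over 219 years gives 2018.0 / 219 ≈ 9.215 mm/year.

9.215 mm/year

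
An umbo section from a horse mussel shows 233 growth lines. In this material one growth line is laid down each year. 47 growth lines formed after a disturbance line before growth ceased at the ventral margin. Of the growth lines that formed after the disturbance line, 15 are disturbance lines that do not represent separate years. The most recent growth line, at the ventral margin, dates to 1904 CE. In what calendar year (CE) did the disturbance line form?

There are 47 growth lines younger than the disturbance line.
47 − 15 false = 32 true growth lines after the disturbance line.
1904 − 32 = 1872 CE.

1872 CE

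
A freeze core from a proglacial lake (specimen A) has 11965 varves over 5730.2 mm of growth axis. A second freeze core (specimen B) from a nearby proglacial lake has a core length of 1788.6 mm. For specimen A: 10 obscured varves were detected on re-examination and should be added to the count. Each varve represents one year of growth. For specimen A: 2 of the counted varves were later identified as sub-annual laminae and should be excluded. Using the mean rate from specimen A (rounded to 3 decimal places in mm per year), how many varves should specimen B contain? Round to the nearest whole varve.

3734 varves

Specimen A: adjusted count: 11965 − 2 + 10 = 11973 varves.
A: Mean rate = 5730.2 mm / 11973 years ≈ 0.479 mm/yr.
B spans 1788.6 / 0.479 = 3734.03 years ≈ 3734 varves.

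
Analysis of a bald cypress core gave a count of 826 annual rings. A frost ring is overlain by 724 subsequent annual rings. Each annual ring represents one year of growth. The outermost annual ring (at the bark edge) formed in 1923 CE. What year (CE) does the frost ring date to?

724 annual rings post-date the frost ring.
1923 − 724 = 1199 CE.

1199 CE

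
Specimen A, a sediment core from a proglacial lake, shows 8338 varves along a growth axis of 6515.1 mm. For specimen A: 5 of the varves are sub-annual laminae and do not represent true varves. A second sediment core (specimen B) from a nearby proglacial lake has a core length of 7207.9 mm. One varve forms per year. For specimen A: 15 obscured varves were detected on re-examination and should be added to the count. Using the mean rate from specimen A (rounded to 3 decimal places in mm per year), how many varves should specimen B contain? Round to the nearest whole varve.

Specimen A: true varve count = 8338 − 5 + 15 = 8348.
A: Extension rate ≈ 6515.1 / 8348 = 0.780 mm/yr.
For B, 7207.9 / 0.780 = 9240.90 years ≈ 9241 varves.

9241 varves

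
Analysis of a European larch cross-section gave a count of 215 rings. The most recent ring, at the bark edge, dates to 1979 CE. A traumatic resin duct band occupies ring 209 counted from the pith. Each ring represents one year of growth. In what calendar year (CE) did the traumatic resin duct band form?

1973 CE

Between ring 209 and the bark edge there are 215 − 209 = 6 rings.
The ring at the bark edge is 1979 CE, so the traumatic resin duct band dates to 1979 − 6 = 1973 CE.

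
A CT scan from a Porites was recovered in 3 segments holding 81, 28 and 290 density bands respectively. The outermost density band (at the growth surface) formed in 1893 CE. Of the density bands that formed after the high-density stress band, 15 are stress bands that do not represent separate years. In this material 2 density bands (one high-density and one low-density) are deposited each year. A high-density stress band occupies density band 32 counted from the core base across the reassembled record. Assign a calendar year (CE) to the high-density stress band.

Total density bands = 81 + 28 + 290 = 399.
Between density band 32 and the growth surface there are 399 − 32 = 367 density bands.
Excluding 15 false density bands: 367 − 15 = 352.
With 2 density bands per year, 352 / 2 = 176 years.
Counting back 176 years from 1893 CE places the high-density stress band in 1893 − 176 = 1717 CE.

1717 CE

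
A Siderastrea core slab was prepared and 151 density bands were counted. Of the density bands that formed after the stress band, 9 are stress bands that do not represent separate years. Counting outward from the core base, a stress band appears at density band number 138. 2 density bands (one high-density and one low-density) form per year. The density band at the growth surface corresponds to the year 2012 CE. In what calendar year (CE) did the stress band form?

Between density band 138 and the growth surface there are 151 − 138 = 13 density bands.
13 − 9 false = 4 true density bands after the stress band.
Dividing by 2 density bands per year: 4 / 2 = 2 years.
The density band at the growth surface is 2012 CE, so the stress band dates to 2012 − 2 = 2010 CE.

2010 CE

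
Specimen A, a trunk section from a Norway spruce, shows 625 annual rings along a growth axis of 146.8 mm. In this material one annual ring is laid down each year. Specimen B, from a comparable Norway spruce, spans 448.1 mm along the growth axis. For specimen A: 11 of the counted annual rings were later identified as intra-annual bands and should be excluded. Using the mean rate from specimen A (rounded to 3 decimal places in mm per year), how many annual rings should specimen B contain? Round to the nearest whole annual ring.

1875 annual rings

Specimen A: adjusted count: 625 − 11 = 614 annual rings.
A: Mean rate = 146.8 mm / 614 years ≈ 0.239 mm/yr.
Specimen B: 448.1 mm / 0.239 mm per year = 1874.90 years ≈ 1875 annual rings.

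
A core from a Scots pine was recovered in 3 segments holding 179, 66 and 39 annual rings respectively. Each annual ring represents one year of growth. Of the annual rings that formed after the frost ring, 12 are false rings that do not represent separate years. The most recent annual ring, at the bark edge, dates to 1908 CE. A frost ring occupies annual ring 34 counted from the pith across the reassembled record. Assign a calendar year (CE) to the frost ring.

Total annual rings = 179 + 66 + 39 = 284.
Between annual ring 34 and the bark edge there are 284 − 34 = 250 annual rings.
250 − 12 false = 238 true annual rings after the frost ring.
The annual ring at the bark edge is 1908 CE, so the frost ring dates to 1908 − 238 = 1670 CE.

1670 CE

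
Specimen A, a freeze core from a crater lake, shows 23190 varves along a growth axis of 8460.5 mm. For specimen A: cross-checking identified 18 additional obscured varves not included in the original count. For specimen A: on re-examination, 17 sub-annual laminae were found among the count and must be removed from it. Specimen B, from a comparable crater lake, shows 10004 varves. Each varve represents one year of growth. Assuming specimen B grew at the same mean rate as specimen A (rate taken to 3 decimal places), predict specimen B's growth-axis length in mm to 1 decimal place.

3651.5 mm

Specimen A: adjusted count: 23190 − 17 + 18 = 23191 varves.
A: 8460.5 mm over 23191 years gives 8460.5 / 23191 ≈ 0.365 mm/year.
Length of B = 0.365 × 10004 = 3651.5 mm.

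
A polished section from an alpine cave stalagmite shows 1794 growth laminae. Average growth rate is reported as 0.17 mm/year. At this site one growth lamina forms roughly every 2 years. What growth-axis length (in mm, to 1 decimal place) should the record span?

610.0 mm

1794 growth laminae at 2 years each span 1794 × 2 = 3588 years.
3588 years at 0.17 mm/year gives 0.17 × 3588 = 610.0 mm.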